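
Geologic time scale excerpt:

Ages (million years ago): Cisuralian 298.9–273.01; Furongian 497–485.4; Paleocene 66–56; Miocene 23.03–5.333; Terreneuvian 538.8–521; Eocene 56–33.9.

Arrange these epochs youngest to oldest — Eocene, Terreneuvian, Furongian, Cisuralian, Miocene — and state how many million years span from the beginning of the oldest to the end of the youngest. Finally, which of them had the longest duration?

Miocene → Eocene → Cisuralian → Furongian → Terreneuvian; total span 533.467 Myr; longest is Cisuralian

From the excerpt: Eocene 56–33.9; Terreneuvian 538.8–521; Furongian 497–485.4; Cisuralian 298.9–273.01; Miocene 23.03–5.333 (Ma).
Larger Ma is earlier, so the oldest is Terreneuvian and the youngest is Miocene; youngest to oldest: Miocene, Eocene, Cisuralian, Furongian, Terreneuvian.
Oldest start 538.8 minus youngest end 5.333 gives 533.467 Myr overall.
Individual lengths (start − end): Furongian 11.6; Cisuralian 25.89; Terreneuvian 17.8; Miocene 17.697; Eocene 22.1. The largest is Cisuralian at 25.89 Myr.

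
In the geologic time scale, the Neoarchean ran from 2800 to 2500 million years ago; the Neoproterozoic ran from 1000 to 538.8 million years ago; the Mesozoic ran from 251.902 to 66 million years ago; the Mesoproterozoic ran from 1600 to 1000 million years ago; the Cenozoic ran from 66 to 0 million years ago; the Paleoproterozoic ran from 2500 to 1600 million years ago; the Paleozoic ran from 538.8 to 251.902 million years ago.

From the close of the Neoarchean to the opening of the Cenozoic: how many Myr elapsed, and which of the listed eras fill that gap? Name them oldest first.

2434 million years; Paleoproterozoic, Mesoproterozoic, Neoproterozoic, Paleozoic, Mesozoic

End of Neoarchean = 2500 Ma; start of Cenozoic = 66 Ma.
Gap = 2500 − 66 = 2434 Myr.
Eras wholly inside 2500–66 Ma: Paleoproterozoic (2500–1600), Mesoproterozoic (1600–1000), Neoproterozoic (1000–538.8), Paleozoic (538.8–251.902), Mesozoic (251.902–66).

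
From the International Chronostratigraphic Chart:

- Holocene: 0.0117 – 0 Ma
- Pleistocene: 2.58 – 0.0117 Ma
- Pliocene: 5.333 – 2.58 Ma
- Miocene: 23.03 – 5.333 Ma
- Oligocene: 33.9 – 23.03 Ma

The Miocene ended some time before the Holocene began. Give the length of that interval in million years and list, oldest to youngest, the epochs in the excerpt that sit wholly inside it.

5.3213 million years; Pliocene, Pleistocene

The Miocene closes at 5.333 Ma and the Holocene opens at 0.0117 Ma, so the interval is 5.333 − 0.0117 = 5.3213 Myr.
An epoch fits inside if it starts at or after 5.333 Ma and ends at or before 0.0117 Ma; oldest first that gives Pliocene, Pleistocene.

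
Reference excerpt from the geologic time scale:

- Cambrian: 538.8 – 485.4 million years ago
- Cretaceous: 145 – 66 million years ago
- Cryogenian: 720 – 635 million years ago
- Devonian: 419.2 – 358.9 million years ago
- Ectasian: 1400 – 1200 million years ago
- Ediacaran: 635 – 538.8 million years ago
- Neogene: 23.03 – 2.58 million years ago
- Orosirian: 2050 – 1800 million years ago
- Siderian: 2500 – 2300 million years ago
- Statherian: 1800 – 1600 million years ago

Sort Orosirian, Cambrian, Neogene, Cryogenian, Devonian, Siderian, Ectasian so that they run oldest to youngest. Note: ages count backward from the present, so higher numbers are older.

Siderian → Orosirian → Ectasian → Cryogenian → Cambrian → Devonian → Neogene

Sorting by start age (descending Ma, since larger Ma = older): Siderian began 2500, Orosirian began 2050, Ectasian began 1400, Cryogenian began 720, Cambrian began 538.8, Devonian began 419.2, Neogene began 23.03.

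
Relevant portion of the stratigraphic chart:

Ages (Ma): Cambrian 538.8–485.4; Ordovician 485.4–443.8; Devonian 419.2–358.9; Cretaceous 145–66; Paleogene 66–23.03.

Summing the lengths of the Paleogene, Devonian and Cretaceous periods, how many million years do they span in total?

182.27 million years

Duration is start − end for each: (66 − 23.03) + (419.2 − 358.9) + (145 − 66).
That is 42.97 + 60.3 + 79, which totals 182.27 million years.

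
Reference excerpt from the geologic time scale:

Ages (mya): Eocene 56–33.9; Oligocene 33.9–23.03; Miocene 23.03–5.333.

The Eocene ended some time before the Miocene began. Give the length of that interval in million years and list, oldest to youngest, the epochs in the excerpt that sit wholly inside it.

End of Eocene = 33.9 Ma; start of Miocene = 23.03 Ma.
Gap = 33.9 − 23.03 = 10.87 Myr.
Epochs wholly inside 33.9–23.03 Ma: Oligocene (33.9–23.03).

10.87 million years; Oligocene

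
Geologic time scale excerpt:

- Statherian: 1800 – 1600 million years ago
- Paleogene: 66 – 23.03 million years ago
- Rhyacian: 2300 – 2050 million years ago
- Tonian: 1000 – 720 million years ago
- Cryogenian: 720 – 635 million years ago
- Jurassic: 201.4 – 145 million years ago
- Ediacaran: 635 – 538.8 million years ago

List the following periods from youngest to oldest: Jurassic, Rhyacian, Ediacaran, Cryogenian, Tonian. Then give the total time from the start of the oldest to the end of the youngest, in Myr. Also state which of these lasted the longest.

From the excerpt: Jurassic 201.4–145; Rhyacian 2300–2050; Ediacaran 635–538.8; Cryogenian 720–635; Tonian 1000–720 (Ma).
Larger Ma is earlier, so the oldest is Rhyacian and the youngest is Jurassic; youngest to oldest: Jurassic, Ediacaran, Cryogenian, Tonian, Rhyacian.
Oldest start 2300 minus youngest end 145 gives 2155 Myr overall.
Individual lengths (start − end): Rhyacian 250; Ediacaran 96.2; Tonian 280; Jurassic 56.4; Cryogenian 85. The largest is Tonian at 280 Myr.

Jurassic, Ediacaran, Cryogenian, Tonian, Rhyacian; total span 2155 Myr; longest is Tonian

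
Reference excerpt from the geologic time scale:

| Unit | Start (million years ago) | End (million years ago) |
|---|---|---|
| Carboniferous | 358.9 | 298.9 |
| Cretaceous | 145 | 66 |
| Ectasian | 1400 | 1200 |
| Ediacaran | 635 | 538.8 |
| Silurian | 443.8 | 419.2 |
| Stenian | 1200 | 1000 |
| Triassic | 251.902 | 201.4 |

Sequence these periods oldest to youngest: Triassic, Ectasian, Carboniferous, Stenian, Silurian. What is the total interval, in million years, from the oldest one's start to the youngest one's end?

Start ages (Ma): Ectasian 1400, Stenian 1200, Silurian 443.8, Carboniferous 358.9, Triassic 251.902.
Ordered oldest to youngest: Ectasian, Stenian, Silurian, Carboniferous, Triassic.
Span = 1400 − 201.4 = 1198.6 Myr.

Ectasian, Stenian, Silurian, Carboniferous, Triassic; total span 1198.6 Myr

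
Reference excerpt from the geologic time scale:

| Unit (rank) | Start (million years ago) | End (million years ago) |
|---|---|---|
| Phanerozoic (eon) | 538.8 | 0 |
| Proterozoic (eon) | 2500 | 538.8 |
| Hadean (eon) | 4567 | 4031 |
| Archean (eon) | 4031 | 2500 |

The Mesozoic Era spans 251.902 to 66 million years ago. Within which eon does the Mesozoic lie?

Phanerozoic

The Mesozoic (251.902–66 Ma) lies entirely within 538.8–0 Ma, the Phanerozoic Eon.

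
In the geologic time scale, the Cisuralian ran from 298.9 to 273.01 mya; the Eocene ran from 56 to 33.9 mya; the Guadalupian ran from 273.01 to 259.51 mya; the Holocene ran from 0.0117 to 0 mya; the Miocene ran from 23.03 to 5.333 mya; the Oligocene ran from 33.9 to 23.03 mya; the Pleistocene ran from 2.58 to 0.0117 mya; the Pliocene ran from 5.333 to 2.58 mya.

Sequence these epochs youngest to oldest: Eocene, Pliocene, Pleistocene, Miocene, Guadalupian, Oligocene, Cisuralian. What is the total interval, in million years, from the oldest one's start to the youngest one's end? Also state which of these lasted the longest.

Pleistocene → Pliocene → Miocene → Oligocene → Eocene → Guadalupian → Cisuralian; total span 298.8883 Myr; longest is Cisuralian

Start ages (Ma): Cisuralian 298.9, Guadalupian 273.01, Eocene 56, Oligocene 33.9, Miocene 23.03, Pliocene 5.333, Pleistocene 2.58.
Ordered youngest to oldest: Pleistocene, Pliocene, Miocene, Oligocene, Eocene, Guadalupian, Cisuralian.
Span = 298.9 − 0.0117 = 298.8883 Myr.
Durations: Pleistocene 2.5683, Oligocene 10.87, Pliocene 2.753, Miocene 17.697, Guadalupian 13.5, Eocene 22.1, Cisuralian 25.89 → longest is Cisuralian (25.89 Myr).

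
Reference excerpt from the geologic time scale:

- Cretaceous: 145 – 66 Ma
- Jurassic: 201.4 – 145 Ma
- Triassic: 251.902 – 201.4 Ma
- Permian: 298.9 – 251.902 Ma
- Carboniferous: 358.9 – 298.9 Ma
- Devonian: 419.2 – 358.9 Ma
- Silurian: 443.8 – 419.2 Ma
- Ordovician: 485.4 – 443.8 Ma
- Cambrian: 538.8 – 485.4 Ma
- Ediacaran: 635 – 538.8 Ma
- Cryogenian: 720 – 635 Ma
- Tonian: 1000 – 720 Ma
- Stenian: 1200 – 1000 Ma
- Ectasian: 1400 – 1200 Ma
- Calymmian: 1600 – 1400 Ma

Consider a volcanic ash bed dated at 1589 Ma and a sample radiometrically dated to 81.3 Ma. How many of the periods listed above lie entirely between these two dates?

13

1589 Ma sits inside the Calymmian (1600–1400) and 81.3 Ma inside the Cretaceous (145–66); neither of those is wholly between the two dates.
The listed periods lying completely between them are Ectasian, Stenian, Tonian, Cryogenian, Ediacaran, Cambrian, Ordovician, Silurian, Devonian, Carboniferous, Permian, Triassic, Jurassic — 13 in all.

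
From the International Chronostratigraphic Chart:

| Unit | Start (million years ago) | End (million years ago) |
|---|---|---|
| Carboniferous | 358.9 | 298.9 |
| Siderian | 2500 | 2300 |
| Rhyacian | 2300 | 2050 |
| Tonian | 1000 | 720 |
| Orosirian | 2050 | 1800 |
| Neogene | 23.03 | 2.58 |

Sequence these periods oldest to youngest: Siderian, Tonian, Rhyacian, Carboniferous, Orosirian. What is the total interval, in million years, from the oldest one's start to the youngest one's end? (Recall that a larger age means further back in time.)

Siderian, Rhyacian, Orosirian, Tonian, Carboniferous; total span 2201.1 Myr

From the excerpt: Siderian 2500–2300; Tonian 1000–720; Rhyacian 2300–2050; Carboniferous 358.9–298.9; Orosirian 2050–1800 (Ma).
Larger Ma is earlier, so the oldest is Siderian and the youngest is Carboniferous; oldest to youngest: Siderian, Rhyacian, Orosirian, Tonian, Carboniferous.
Oldest start 2500 minus youngest end 298.9 gives 2201.1 Myr overall.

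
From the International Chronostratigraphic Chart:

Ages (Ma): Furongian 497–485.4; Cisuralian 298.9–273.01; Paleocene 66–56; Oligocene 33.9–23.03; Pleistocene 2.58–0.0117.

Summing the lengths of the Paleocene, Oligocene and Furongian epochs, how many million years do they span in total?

Duration is start − end for each: (66 − 56) + (33.9 − 23.03) + (497 − 485.4).
That is 10 + 10.87 + 11.6, which totals 32.47 million years.

32.47 million years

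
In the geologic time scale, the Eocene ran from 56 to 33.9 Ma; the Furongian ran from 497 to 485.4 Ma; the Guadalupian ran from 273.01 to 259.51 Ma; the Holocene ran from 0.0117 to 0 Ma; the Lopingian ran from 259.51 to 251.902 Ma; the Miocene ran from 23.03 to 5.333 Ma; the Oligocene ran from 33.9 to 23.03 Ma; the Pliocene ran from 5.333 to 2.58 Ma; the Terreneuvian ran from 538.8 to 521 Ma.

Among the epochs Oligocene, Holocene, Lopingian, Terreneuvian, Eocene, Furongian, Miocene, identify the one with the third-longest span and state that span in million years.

Start − end for each: Oligocene 33.9 − 23.03 = 10.87; Holocene 0.0117 − 0 = 0.0117; Lopingian 259.51 − 251.902 = 7.608; Terreneuvian 538.8 − 521 = 17.8; Eocene 56 − 33.9 = 22.1; Furongian 497 − 485.4 = 11.6; Miocene 23.03 − 5.333 = 17.697.
Ranking these from longest: Eocene > Terreneuvian > Miocene > Furongian > Oligocene > Lopingian > Holocene.
Position 3 in that ranking is Miocene, which lasted 17.697 Myr.

Miocene, 17.697 million years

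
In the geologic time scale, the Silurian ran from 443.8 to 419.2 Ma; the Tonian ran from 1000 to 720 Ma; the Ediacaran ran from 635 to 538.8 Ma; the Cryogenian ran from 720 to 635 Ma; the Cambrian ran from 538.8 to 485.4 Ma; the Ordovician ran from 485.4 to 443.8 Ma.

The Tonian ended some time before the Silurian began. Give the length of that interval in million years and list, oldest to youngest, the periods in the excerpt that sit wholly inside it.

276.2 million years; Cryogenian, Ediacaran, Cambrian, Ordovician

End of Tonian = 720 Ma; start of Silurian = 443.8 Ma.
Gap = 720 − 443.8 = 276.2 Myr.
Periods wholly inside 720–443.8 Ma: Cryogenian (720–635), Ediacaran (635–538.8), Cambrian (538.8–485.4), Ordovician (485.4–443.8).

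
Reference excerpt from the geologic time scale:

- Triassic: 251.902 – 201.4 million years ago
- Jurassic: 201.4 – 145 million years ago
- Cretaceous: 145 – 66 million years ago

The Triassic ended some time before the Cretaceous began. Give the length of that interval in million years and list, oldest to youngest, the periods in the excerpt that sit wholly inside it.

End of Triassic = 201.4 Ma; start of Cretaceous = 145 Ma.
Gap = 201.4 − 145 = 56.4 Myr.
Periods wholly inside 201.4–145 Ma: Jurassic (201.4–145).

56.4 million years; Jurassic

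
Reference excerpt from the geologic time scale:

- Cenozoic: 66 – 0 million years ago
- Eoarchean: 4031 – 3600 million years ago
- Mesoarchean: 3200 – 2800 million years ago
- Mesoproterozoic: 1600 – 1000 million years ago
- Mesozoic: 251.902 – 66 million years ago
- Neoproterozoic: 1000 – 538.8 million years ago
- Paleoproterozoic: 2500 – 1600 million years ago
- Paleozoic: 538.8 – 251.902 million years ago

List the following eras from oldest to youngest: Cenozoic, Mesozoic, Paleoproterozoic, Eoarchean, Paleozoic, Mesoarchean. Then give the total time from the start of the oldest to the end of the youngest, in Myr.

Eoarchean → Mesoarchean → Paleoproterozoic → Paleozoic → Mesozoic → Cenozoic; total span 4031 Myr

From the excerpt: Cenozoic 66–0; Mesozoic 251.902–66; Paleoproterozoic 2500–1600; Eoarchean 4031–3600; Paleozoic 538.8–251.902; Mesoarchean 3200–2800 (Ma).
Larger Ma is earlier, so the oldest is Eoarchean and the youngest is Cenozoic; oldest to youngest: Eoarchean, Mesoarchean, Paleoproterozoic, Paleozoic, Mesozoic, Cenozoic.
Oldest start 4031 minus youngest end 0 gives 4031 Myr overall.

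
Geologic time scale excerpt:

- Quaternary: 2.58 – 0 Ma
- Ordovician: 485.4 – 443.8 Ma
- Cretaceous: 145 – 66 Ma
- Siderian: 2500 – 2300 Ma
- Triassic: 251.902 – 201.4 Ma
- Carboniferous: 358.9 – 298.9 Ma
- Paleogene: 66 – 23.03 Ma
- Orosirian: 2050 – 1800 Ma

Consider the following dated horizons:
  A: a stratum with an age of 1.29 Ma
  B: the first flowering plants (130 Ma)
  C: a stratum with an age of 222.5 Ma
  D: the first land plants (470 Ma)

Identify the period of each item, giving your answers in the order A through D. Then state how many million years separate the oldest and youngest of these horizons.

A: 1.29 Ma lies in 2.58–0 Ma, so Quaternary.
B: 130 Ma lies in 145–66 Ma, so Cretaceous.
C: 222.5 Ma lies in 251.902–201.4 Ma, so Triassic.
D: 470 Ma lies in 485.4–443.8 Ma, so Ordovician.
Oldest = 470 Ma, youngest = 1.29 Ma → span 468.71 Myr.

A — Quaternary; B — Cretaceous; C — Triassic; D — Ordovician; span 468.71 million years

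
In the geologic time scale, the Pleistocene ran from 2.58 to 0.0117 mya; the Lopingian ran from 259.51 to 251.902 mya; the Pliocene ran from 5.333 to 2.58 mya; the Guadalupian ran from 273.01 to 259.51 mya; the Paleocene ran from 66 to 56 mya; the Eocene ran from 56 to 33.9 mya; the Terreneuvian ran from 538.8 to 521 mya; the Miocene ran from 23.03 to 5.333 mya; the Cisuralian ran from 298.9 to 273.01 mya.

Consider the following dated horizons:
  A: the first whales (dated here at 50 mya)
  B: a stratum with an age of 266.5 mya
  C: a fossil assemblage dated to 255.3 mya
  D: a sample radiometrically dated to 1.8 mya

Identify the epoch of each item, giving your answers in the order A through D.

A — Eocene; B — Guadalupian; C — Lopingian; D — Pleistocene

Match each age against the start–end ranges in the excerpt: A = 50 Ma → Eocene (56–33.9); B = 266.5 Ma → Guadalupian (273.01–259.51); C = 255.3 Ma → Lopingian (259.51–251.902); D = 1.8 Ma → Pleistocene (2.58–0.0117).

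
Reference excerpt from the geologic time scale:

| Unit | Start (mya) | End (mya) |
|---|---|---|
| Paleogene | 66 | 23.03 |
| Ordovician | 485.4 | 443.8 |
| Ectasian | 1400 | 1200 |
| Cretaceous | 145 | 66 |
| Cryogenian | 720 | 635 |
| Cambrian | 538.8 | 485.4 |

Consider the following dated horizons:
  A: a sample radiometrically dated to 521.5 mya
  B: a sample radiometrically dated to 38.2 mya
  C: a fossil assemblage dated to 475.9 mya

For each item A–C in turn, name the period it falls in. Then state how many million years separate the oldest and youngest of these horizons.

A — Cambrian; B — Paleogene; C — Ordovician; span 483.3 million years

A: 521.5 Ma lies in 538.8–485.4 Ma, so Cambrian.
B: 38.2 Ma lies in 66–23.03 Ma, so Paleogene.
C: 475.9 Ma lies in 485.4–443.8 Ma, so Ordovician.
Oldest = 521.5 Ma, youngest = 38.2 Ma → span 483.3 Myr.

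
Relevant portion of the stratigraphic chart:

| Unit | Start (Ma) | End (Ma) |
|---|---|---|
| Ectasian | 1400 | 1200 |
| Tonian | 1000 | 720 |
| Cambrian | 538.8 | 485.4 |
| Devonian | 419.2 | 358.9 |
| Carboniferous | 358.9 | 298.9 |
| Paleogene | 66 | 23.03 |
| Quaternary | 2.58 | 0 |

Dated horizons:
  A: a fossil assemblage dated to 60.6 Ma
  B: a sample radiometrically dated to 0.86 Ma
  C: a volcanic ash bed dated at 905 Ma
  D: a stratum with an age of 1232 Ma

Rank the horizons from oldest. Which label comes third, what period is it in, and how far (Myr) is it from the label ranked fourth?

A, in the Paleogene; 59.74 million years to B

Sorted oldest-first by Ma: D (1232), C (905), A (60.6), B (0.86).
The third oldest is A at 60.6 Ma, which lies in 66–23.03 Ma: the Paleogene.
The fourth oldest is B at 0.86 Ma; separation = |60.6 − 0.86| = 59.74 Myr.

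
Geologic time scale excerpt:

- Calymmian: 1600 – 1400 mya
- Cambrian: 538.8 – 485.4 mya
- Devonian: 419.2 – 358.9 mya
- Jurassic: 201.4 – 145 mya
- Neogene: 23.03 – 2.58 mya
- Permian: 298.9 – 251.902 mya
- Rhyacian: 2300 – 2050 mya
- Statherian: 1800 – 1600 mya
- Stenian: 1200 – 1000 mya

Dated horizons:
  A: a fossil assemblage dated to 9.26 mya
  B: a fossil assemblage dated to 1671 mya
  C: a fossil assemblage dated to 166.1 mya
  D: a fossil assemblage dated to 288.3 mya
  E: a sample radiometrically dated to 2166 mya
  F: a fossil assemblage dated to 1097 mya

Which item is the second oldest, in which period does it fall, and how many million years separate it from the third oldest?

Larger Ma means older, so oldest first: E 2166 > B 1671 > F 1097 > D 288.3 > C 166.1 > A 9.26.
Counting 2 along gives B (1671 Ma); the excerpt puts that inside the Statherian, 1800–1600 Ma.
Next in line is F (1097 Ma), and 1671 − 1097 = 574 Myr.

B, in the Statherian; 574 million years to F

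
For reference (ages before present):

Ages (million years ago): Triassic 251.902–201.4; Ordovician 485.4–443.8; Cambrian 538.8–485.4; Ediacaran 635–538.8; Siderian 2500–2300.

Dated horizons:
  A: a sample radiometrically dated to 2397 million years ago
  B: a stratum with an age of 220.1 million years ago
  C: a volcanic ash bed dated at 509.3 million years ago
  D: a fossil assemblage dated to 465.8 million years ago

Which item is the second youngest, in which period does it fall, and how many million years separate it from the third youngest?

Sorted youngest-first by Ma: B (220.1), D (465.8), C (509.3), A (2397).
The second youngest is D at 465.8 Ma, which lies in 485.4–443.8 Ma: the Ordovician.
The third youngest is C at 509.3 Ma; separation = |465.8 − 509.3| = 43.5 Myr.

D, in the Ordovician; 43.5 million years to C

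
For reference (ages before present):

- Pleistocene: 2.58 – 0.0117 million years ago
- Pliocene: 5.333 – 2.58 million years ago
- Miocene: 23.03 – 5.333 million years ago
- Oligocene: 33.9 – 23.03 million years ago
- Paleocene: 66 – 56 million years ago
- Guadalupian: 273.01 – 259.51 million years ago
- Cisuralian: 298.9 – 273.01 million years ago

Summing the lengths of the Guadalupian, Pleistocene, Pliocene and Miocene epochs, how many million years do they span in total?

Duration is start − end for each: (273.01 − 259.51) + (2.58 − 0.0117) + (5.333 − 2.58) + (23.03 − 5.333).
That is 13.5 + 2.5683 + 2.753 + 17.697, which totals 36.5183 million years.

36.5183 million years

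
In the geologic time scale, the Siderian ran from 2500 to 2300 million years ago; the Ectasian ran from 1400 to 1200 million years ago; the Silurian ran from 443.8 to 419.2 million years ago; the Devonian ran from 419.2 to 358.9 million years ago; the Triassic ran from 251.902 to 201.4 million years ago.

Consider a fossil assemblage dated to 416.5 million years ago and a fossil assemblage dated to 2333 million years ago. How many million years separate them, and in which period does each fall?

Elapsed time: 2333 − 416.5 = 1916.5 Myr.
416.5 Ma lies within 419.2–358.9 Ma: Devonian.
2333 Ma lies within 2500–2300 Ma: Siderian.

1916.5 million years apart; the first in the Devonian, the second in the Siderian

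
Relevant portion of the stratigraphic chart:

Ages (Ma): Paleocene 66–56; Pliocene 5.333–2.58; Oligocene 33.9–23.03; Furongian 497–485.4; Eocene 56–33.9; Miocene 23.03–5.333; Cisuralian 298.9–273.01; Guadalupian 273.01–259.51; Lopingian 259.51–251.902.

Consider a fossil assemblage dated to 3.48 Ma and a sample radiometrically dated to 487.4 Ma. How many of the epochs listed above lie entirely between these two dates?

7

The older date is 487.4 Ma and the younger is 3.48 Ma.
Epochs with start < 487.4 and end > 3.48 Ma: Cisuralian (298.9–273.01), Guadalupian (273.01–259.51), Lopingian (259.51–251.902), Paleocene (66–56), Eocene (56–33.9), Oligocene (33.9–23.03), Miocene (23.03–5.333).
That is 7 complete epochs.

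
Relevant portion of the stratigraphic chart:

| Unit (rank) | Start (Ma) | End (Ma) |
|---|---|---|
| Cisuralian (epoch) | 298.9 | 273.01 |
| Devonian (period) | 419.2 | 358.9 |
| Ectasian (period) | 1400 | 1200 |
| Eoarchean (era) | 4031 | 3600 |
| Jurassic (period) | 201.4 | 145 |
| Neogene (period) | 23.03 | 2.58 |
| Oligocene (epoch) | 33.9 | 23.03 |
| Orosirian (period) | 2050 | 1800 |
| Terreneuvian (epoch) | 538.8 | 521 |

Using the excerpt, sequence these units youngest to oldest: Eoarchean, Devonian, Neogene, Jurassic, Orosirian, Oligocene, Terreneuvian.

Read off each span (Ma): Eoarchean 4031–3600; Devonian 419.2–358.9; Neogene 23.03–2.58; Jurassic 201.4–145; Orosirian 2050–1800; Oligocene 33.9–23.03; Terreneuvian 538.8–521.
Larger Ma is older, so oldest→youngest is Eoarchean, Orosirian, Terreneuvian, Devonian, Jurassic, Oligocene, Neogene; reverse it for youngest→oldest.

Neogene, then Oligocene, then Jurassic, then Devonian, then Terreneuvian, then Orosirian, then Eoarchean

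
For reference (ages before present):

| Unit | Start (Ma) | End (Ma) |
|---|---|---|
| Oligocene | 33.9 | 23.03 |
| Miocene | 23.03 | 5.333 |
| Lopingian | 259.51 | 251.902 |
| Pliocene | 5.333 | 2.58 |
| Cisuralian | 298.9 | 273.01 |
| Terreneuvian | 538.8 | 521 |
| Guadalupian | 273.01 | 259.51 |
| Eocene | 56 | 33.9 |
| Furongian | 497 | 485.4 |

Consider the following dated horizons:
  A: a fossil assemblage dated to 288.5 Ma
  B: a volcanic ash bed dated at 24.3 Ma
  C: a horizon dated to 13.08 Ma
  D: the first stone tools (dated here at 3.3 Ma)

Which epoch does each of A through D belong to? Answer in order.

Match each age against the start–end ranges in the excerpt: A = 288.5 Ma → Cisuralian (298.9–273.01); B = 24.3 Ma → Oligocene (33.9–23.03); C = 13.08 Ma → Miocene (23.03–5.333); D = 3.3 Ma → Pliocene (5.333–2.58).

A — Cisuralian; B — Oligocene; C — Miocene; D — Pliocene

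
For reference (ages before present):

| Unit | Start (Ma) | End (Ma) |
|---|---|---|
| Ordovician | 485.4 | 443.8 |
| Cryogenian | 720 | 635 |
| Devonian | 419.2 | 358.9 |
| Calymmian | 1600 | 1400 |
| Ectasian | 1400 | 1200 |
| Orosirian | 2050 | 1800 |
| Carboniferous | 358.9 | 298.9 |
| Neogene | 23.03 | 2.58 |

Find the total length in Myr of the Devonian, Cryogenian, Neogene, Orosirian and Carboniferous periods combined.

475.75 million years

Duration is start − end for each: (419.2 − 358.9) + (720 − 635) + (23.03 − 2.58) + (2050 − 1800) + (358.9 − 298.9).
That is 60.3 + 85 + 20.45 + 250 + 60, which totals 475.75 million years.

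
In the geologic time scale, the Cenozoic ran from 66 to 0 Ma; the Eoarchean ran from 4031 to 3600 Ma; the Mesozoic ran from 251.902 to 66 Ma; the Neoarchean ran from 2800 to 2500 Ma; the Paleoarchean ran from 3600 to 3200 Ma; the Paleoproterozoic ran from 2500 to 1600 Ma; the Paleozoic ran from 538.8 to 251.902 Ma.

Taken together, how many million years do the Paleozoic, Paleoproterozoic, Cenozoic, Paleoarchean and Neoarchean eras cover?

1952.898 million years

Each duration: Paleozoic = 286.898; Paleoproterozoic = 900; Cenozoic = 66; Paleoarchean = 400; Neoarchean = 300.
Sum: 286.898 + 900 + 66 + 400 + 300 = 1952.898 Myr.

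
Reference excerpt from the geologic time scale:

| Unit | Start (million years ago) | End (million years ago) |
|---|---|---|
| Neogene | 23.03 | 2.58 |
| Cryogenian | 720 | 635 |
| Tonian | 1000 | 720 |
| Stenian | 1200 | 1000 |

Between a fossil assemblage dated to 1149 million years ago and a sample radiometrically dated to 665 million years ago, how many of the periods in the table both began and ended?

1149 Ma sits inside the Stenian (1200–1000) and 665 Ma inside the Cryogenian (720–635); neither of those is wholly between the two dates.
The listed periods lying completely between them are Tonian — 1 in all.

1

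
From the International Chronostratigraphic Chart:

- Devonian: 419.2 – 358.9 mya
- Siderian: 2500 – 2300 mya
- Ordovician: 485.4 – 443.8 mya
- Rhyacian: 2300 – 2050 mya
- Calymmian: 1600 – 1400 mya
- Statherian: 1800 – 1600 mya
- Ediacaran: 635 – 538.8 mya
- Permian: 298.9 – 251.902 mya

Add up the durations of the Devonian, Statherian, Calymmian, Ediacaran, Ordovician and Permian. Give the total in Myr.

Each duration: Devonian = 60.3; Statherian = 200; Calymmian = 200; Ediacaran = 96.2; Ordovician = 41.6; Permian = 46.998.
Sum: 60.3 + 200 + 200 + 96.2 + 41.6 + 46.998 = 645.098 Myr.

645.098 million years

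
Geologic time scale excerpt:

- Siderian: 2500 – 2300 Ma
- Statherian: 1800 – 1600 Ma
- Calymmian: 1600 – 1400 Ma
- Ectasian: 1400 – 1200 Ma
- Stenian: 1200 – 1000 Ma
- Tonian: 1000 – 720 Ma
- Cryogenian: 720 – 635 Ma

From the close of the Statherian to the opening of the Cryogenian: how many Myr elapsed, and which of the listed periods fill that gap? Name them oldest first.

880 million years; Calymmian, Ectasian, Stenian, Tonian

The Statherian closes at 1600 Ma and the Cryogenian opens at 720 Ma, so the interval is 1600 − 720 = 880 Myr.
A period fits inside if it starts at or after 1600 Ma and ends at or before 720 Ma; oldest first that gives Calymmian, Ectasian, Stenian, Tonian.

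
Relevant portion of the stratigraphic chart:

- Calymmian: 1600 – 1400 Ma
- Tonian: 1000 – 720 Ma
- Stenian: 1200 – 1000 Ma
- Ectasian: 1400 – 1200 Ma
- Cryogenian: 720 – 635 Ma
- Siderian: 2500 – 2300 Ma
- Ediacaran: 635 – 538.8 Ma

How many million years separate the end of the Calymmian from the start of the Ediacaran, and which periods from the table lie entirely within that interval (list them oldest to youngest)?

The Calymmian closes at 1400 Ma and the Ediacaran opens at 635 Ma, so the interval is 1400 − 635 = 765 Myr.
A period fits inside if it starts at or after 1400 Ma and ends at or before 635 Ma; oldest first that gives Ectasian, Stenian, Tonian, Cryogenian.

765 million years; Ectasian, Stenian, Tonian, Cryogenian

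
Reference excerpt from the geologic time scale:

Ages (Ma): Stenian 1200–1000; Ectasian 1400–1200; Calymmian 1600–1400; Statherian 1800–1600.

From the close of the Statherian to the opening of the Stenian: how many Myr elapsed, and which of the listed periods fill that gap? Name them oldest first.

400 million years; Calymmian, Ectasian

The Statherian closes at 1600 Ma and the Stenian opens at 1200 Ma, so the interval is 1600 − 1200 = 400 Myr.
A period fits inside if it starts at or after 1600 Ma and ends at or before 1200 Ma; oldest first that gives Calymmian, Ectasian.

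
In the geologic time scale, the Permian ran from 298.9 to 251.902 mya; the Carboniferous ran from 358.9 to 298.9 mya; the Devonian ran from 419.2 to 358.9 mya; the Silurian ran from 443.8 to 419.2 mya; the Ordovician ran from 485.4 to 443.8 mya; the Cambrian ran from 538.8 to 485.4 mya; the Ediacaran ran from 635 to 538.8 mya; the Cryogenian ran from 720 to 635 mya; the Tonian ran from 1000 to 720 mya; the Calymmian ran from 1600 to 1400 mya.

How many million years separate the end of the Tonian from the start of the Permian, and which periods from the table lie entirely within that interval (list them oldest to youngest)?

421.1 million years; Cryogenian, Ediacaran, Cambrian, Ordovician, Silurian, Devonian, Carboniferous

End of Tonian = 720 Ma; start of Permian = 298.9 Ma.
Gap = 720 − 298.9 = 421.1 Myr.
Periods wholly inside 720–298.9 Ma: Cryogenian (720–635), Ediacaran (635–538.8), Cambrian (538.8–485.4), Ordovician (485.4–443.8), Silurian (443.8–419.2), Devonian (419.2–358.9), Carboniferous (358.9–298.9).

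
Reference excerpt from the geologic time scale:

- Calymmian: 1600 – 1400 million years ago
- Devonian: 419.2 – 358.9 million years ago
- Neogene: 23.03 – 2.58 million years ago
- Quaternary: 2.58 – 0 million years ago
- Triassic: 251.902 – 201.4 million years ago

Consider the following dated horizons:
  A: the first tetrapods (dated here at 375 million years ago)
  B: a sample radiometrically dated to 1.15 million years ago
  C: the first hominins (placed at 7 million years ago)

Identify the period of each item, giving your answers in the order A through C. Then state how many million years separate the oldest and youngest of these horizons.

A: 375 Ma lies in 419.2–358.9 Ma, so Devonian.
B: 1.15 Ma lies in 2.58–0 Ma, so Quaternary.
C: 7 Ma lies in 23.03–2.58 Ma, so Neogene.
Oldest = 375 Ma, youngest = 1.15 Ma → span 373.85 Myr.

A — Devonian; B — Quaternary; C — Neogene; span 373.85 million years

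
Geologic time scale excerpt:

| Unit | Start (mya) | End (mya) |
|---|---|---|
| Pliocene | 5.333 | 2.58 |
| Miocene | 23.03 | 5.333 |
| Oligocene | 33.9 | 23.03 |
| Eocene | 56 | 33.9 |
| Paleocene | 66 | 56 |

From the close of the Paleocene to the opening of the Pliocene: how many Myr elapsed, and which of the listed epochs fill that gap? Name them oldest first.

50.667 million years; Eocene, Oligocene, Miocene

The Paleocene closes at 56 Ma and the Pliocene opens at 5.333 Ma, so the interval is 56 − 5.333 = 50.667 Myr.
An epoch fits inside if it starts at or after 56 Ma and ends at or before 5.333 Ma; oldest first that gives Eocene, Oligocene, Miocene.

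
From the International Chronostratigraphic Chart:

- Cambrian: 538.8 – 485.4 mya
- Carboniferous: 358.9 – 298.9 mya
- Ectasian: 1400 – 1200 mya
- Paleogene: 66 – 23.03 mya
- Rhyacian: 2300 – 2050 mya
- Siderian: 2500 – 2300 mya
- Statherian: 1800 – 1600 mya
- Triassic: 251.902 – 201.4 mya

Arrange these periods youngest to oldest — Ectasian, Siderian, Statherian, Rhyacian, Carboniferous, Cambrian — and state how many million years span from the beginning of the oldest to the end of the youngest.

Carboniferous, Cambrian, Ectasian, Statherian, Rhyacian, Siderian; total span 2201.1 Myr

Start ages (Ma): Siderian 2500, Rhyacian 2300, Statherian 1800, Ectasian 1400, Cambrian 538.8, Carboniferous 358.9.
Ordered youngest to oldest: Carboniferous, Cambrian, Ectasian, Statherian, Rhyacian, Siderian.
Span = 2500 − 298.9 = 2201.1 Myr.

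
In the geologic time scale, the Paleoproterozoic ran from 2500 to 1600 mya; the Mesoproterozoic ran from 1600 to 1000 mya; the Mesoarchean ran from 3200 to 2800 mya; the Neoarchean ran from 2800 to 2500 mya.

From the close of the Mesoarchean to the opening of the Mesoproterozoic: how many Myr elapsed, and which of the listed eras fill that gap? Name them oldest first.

End of Mesoarchean = 2800 Ma; start of Mesoproterozoic = 1600 Ma.
Gap = 2800 − 1600 = 1200 Myr.
Eras wholly inside 2800–1600 Ma: Neoarchean (2800–2500), Paleoproterozoic (2500–1600).

1200 million years; Neoarchean, Paleoproterozoic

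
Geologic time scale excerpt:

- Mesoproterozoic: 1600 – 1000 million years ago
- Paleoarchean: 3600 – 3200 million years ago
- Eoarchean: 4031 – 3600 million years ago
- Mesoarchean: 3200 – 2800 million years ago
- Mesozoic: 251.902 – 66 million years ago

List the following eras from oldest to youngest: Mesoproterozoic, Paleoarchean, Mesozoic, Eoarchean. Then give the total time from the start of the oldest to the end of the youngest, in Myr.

Start ages (Ma): Eoarchean 4031, Paleoarchean 3600, Mesoproterozoic 1600, Mesozoic 251.902.
Ordered oldest to youngest: Eoarchean, Paleoarchean, Mesoproterozoic, Mesozoic.
Span = 4031 − 66 = 3965 Myr.

Eoarchean → Paleoarchean → Mesoproterozoic → Mesozoic; total span 3965 Myr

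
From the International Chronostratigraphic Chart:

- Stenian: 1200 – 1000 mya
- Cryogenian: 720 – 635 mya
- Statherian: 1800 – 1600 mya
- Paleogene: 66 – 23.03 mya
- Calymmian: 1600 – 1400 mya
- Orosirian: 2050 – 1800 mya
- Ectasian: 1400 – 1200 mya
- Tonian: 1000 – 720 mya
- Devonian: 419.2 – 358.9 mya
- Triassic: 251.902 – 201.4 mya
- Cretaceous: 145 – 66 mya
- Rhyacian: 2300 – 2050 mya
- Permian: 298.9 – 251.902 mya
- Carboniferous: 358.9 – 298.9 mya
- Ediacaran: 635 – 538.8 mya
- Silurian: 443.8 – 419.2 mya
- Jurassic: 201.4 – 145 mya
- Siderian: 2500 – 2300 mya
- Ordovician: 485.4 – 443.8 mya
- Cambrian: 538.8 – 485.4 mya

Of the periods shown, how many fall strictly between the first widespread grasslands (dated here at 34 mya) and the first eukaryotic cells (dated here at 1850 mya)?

16

1850 Ma sits inside the Orosirian (2050–1800) and 34 Ma inside the Paleogene (66–23.03); neither of those is wholly between the two dates.
The listed periods lying completely between them are Statherian, Calymmian, Ectasian, Stenian, Tonian, Cryogenian, Ediacaran, Cambrian, Ordovician, Silurian, Devonian, Carboniferous, Permian, Triassic, Jurassic, Cretaceous — 16 in all.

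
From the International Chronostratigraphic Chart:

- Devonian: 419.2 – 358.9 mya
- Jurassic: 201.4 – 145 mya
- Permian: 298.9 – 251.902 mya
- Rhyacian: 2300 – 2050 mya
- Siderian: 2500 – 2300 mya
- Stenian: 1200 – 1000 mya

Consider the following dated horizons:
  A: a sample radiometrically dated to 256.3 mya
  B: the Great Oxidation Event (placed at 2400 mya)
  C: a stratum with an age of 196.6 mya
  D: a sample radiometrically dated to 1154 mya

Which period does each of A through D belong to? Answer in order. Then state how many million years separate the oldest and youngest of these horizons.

A — Permian; B — Siderian; C — Jurassic; D — Stenian; span 2203.4 million years

A: 256.3 Ma lies in 298.9–251.902 Ma, so Permian.
B: 2400 Ma lies in 2500–2300 Ma, so Siderian.
C: 196.6 Ma lies in 201.4–145 Ma, so Jurassic.
D: 1154 Ma lies in 1200–1000 Ma, so Stenian.
Oldest = 2400 Ma, youngest = 196.6 Ma → span 2203.4 Myr.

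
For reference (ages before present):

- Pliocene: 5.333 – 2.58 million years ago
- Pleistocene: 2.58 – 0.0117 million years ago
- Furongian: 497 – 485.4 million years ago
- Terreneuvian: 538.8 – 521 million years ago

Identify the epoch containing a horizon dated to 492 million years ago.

492 Ma lies between 497 and 485.4 Ma, so it falls in the Furongian.

Furongian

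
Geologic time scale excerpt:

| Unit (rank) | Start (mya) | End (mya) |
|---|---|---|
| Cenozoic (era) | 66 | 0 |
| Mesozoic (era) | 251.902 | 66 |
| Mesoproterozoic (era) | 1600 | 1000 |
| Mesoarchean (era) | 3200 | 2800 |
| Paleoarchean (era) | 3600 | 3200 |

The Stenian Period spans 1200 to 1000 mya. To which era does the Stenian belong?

The Stenian (1200–1000 Ma) lies entirely within 1600–1000 Ma, the Mesoproterozoic Era.

Mesoproterozoic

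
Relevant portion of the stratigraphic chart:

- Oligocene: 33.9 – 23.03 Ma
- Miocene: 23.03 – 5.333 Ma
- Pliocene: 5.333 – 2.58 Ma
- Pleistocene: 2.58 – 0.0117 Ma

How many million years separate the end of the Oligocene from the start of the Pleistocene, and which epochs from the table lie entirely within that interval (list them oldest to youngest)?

20.45 million years; Miocene, Pliocene

End of Oligocene = 23.03 Ma; start of Pleistocene = 2.58 Ma.
Gap = 23.03 − 2.58 = 20.45 Myr.
Epochs wholly inside 23.03–2.58 Ma: Miocene (23.03–5.333), Pliocene (5.333–2.58).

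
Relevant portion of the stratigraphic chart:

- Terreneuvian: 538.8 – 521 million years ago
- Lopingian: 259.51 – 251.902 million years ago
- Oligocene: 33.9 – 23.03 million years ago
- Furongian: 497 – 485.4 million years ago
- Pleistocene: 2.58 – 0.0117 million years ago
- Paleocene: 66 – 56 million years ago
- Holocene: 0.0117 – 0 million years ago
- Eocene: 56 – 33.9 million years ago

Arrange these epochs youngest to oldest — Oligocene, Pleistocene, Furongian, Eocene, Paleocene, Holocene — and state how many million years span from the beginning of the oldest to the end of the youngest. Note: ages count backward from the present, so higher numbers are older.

Holocene, Pleistocene, Oligocene, Eocene, Paleocene, Furongian; total span 497 Myr

From the excerpt: Oligocene 33.9–23.03; Pleistocene 2.58–0.0117; Furongian 497–485.4; Eocene 56–33.9; Paleocene 66–56; Holocene 0.0117–0 (Ma).
Larger Ma is earlier, so the oldest is Furongian and the youngest is Holocene; youngest to oldest: Holocene, Pleistocene, Oligocene, Eocene, Paleocene, Furongian.
Oldest start 497 minus youngest end 0 gives 497 Myr overall.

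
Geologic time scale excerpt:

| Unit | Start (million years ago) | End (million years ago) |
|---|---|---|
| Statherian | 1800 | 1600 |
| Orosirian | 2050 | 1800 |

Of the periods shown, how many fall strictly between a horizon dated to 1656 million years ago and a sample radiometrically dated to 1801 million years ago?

0

The older date is 1801 Ma and the younger is 1656 Ma.
No period both begins after 1801 Ma and ends before 1656 Ma, so the count is 0.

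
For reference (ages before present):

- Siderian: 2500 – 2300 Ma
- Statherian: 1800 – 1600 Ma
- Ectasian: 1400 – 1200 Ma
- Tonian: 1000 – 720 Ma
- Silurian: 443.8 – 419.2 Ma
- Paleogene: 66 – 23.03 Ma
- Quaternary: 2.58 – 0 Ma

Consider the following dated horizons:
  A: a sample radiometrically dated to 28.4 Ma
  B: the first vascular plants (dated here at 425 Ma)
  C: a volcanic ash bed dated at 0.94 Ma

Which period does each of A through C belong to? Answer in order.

Match each age against the start–end ranges in the excerpt: A = 28.4 Ma → Paleogene (66–23.03); B = 425 Ma → Silurian (443.8–419.2); C = 0.94 Ma → Quaternary (2.58–0).

A — Paleogene; B — Silurian; C — Quaternary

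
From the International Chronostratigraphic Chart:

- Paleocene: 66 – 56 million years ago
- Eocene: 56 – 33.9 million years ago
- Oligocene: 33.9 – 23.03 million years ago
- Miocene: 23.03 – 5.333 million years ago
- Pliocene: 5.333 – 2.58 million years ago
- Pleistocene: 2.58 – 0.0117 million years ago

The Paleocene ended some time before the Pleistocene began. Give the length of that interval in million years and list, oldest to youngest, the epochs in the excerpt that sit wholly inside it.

The Paleocene closes at 56 Ma and the Pleistocene opens at 2.58 Ma, so the interval is 56 − 2.58 = 53.42 Myr.
An epoch fits inside if it starts at or after 56 Ma and ends at or before 2.58 Ma; oldest first that gives Eocene, Oligocene, Miocene, Pliocene.

53.42 million years; Eocene, Oligocene, Miocene, Pliocene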